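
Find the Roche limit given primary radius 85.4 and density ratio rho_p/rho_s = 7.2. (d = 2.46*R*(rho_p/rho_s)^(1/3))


d_Roche = 2.46 * 85.4 * 7.2^(1/3) = 405.6677

405.6677


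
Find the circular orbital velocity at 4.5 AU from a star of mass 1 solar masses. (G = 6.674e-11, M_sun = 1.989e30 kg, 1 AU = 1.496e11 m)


v = sqrt(GM/r) = sqrt(6.674e-11 * 1.989e+30 / 6.732e+11) = 14042.3062

14042.3062 m/s


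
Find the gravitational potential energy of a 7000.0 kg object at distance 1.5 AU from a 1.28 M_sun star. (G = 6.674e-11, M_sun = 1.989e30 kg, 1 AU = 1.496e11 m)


M = 1.28 * 1.989e30 kg = 2.54592e+30 kg; r = 1.5 AU * 1.496e11 m/AU = 2.244e+11 m. U = -GM*m/r = -(6.674e-11 * 2.54592e+30 * 7000.0) / 2.244e+11 = -5.300e+12

-5.300e+12 J


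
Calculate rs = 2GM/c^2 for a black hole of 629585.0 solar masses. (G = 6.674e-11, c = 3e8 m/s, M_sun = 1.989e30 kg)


M = 629585.0 * 1.989e30 kg = 1.252244565e+36 kg. rs = 2GM/c^2 = 2 * 6.674e-11 * 1.252244565e+36 / (3e8)^2 = 1.857e+09

1.857e+09 m


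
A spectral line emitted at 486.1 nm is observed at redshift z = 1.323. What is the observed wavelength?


lam_obs = lam_emit * (1 + z) = 486.1 * (1 + 1.323) = 1129.2103

1129.2103 nm


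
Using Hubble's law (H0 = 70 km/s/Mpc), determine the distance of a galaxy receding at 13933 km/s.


d = v / H0 = 13933 / 70 = 199.0429

199.0429 Mpc


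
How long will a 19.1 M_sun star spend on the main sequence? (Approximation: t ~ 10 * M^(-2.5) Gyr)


t = 10 * M^(-2.5) = 10 * 19.1^(-2.5) = 0.0063

0.0063 Gyr


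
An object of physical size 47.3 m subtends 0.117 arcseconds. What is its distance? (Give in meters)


D = size / theta_rad, theta_rad = 0.117 * pi/(180*3600) = 5.672e-07, D = 8.339e+07

8.339e+07 m


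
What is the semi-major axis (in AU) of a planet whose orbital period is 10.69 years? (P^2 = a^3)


a = P^(2/3) = 10.69^(2/3) = 4.8527

4.8527 AU


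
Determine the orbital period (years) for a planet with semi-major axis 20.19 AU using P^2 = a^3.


P = a^(3/2) = 20.19^1.5 = 90.7203

90.7203 years


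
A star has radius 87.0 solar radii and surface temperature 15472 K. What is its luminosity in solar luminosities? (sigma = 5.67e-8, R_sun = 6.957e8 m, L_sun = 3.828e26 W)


R = 87.0 * 6.957e8 m = 6.05259e+10 m. L = 4*pi*R^2*sigma*T^4 = 4*pi*(6.05259e+10)^2 * 5.67e-8 * 15472^4 = 1.49575775e+32 W. L/L_sun = 1.49575775e+32 / 3.828e26 = 390741.3141

390741.3141 L_sun


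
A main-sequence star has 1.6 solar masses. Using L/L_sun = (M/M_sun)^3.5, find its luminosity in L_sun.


L/L_sun = (M/M_sun)^3.5 = 1.6^3.5 = 5.1811

5.1811 L_sun


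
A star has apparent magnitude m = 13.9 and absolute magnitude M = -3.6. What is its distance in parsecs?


d = 10^((m - M + 5)/5) = 10^((13.9 - -3.6 + 5)/5) = 31622.7766

31622.7766 pc


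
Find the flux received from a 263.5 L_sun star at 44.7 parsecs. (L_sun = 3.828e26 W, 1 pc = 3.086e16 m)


F = L / (4*pi*d^2) = 1.009e+29 / (4*pi*(1.379e+18)^2) = 4.218e-09

4.218e-09 W/m^2


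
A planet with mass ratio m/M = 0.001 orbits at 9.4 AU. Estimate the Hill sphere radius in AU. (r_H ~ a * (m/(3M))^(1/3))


r_H = a * (m/3M)^(1/3) = 9.4 * (0.001/3)^(1/3) = 0.6518

0.6518 AU


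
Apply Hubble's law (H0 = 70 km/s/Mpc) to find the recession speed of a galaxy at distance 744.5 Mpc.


v = H0 * d = 70 * 744.5 = 52115.0

52115.0 km/s


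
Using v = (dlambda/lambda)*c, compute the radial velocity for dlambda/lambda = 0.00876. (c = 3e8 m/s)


v = (dlambda/lambda) * c = 0.00876 * 3e8 = 2.628e+06

2.628e+06 m/s


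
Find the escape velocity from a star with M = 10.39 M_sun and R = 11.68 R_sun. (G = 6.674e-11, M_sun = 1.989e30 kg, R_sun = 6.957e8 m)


M = 10.39 * 1.989e30 kg = 2.066571e+31 kg; R = 11.68 * 6.957e8 m = 8.125776e+09 m. v_esc = sqrt(2GM/R) = sqrt(2 * 6.674e-11 * 2.066571e+31 / 8.125776e+09) = 582640.7302

582640.7302 m/s


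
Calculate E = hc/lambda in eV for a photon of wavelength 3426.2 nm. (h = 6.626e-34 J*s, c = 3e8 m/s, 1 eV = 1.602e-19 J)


E = hc/lambda = 6.626e-34 * 3e8 / 3.426e-06 = 5.802e-20 J = 0.3622 eV

0.3622 eV


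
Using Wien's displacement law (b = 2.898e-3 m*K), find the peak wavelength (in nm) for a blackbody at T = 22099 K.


lam_max = b / T = 2.898e-3 / 22099 = 1.311e-07 m = 131.1372 nm

131.1372 nm


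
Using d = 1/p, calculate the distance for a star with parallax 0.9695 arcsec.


d = 1/p = 1/0.9695 = 1.0315

1.0315 pc


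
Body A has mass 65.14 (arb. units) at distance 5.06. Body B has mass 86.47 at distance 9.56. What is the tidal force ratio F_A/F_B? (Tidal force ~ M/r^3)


Ratio = (M1/r1^3) / (M2/r2^3) = (65.14/5.06^3) / (86.47/9.56^3) = 5.0805

5.0805


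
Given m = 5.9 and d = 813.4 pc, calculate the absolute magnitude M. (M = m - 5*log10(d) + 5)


M = m - 5*log10(d) + 5 = 5.9 - 5*log10(813.4) + 5 = -3.6515

-3.6515


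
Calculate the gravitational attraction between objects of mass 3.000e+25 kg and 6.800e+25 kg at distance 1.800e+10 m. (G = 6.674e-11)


F = G*m1*m2/r^2 = 6.674e-11 * 3.000e+25 * 6.800e+25 / (1.800e+10)^2 = 6.674e-11 * 2.040e+51 / 3.240e+20 = 4.202e+20

4.202e+20 N


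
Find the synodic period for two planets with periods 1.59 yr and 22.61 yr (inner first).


1/P_syn = |1/P1 - 1/P2| = |1/1.59 - 1/22.61| => P_syn = 1.7103

1.7103 years


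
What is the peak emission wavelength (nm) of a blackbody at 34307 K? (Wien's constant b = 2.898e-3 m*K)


lam_max = b / T = 2.898e-3 / 34307 = 8.447e-08 m = 84.4726 nm

84.4726 nm


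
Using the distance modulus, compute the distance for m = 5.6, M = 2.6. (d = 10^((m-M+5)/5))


d = 10^((m - M + 5)/5) = 10^((5.6 - 2.6 + 5)/5) = 39.8107

39.8107 pc


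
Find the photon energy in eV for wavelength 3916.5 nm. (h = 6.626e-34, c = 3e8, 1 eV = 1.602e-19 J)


E = hc/lambda = 6.626e-34 * 3e8 / 3.917e-06 = 5.075e-20 J = 0.3168 eV

0.3168 eV


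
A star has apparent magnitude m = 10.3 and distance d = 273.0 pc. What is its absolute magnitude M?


M = m - 5*log10(d) + 5 = 10.3 - 5*log10(273.0) + 5 = 3.1192

3.1192


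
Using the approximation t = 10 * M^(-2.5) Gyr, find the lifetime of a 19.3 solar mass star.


t = 10 * M^(-2.5) = 10 * 19.3^(-2.5) = 0.0061

0.0061 Gyr


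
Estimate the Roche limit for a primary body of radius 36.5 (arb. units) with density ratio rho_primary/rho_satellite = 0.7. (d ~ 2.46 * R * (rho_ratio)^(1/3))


d_Roche = 2.46 * 36.5 * 0.7^(1/3) = 79.7249

79.7249


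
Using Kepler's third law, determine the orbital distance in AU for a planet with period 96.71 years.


a = P^(2/3) = 96.71^(2/3) = 21.0692

21.0692 AU


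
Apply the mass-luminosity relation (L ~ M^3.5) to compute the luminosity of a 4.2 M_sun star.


L/L_sun = (M/M_sun)^3.5 = 4.2^3.5 = 151.8352

151.8352 L_sun


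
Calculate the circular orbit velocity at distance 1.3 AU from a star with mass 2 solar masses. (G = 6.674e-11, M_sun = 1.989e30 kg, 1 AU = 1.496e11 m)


v = sqrt(GM/r) = sqrt(6.674e-11 * 3.978e+30 / 1.945e+11) = 36947.7518

36947.7518 m/s


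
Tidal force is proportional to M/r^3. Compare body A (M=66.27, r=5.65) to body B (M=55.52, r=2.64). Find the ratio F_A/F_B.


Ratio = (M1/r1^3) / (M2/r2^3) = (66.27/5.65^3) / (55.52/2.64^3) = 0.1218

0.1218


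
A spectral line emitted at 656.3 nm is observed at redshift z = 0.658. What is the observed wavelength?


lam_obs = lam_emit * (1 + z) = 656.3 * (1 + 0.658) = 1088.1454

1088.1454 nm


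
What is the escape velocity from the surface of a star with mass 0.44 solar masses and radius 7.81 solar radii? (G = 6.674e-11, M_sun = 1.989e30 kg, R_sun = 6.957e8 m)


M = 0.44 * 1.989e30 kg = 8.7516e+29 kg; R = 7.81 * 6.957e8 m = 5.433417e+09 m. v_esc = sqrt(2GM/R) = sqrt(2 * 6.674e-11 * 8.7516e+29 / 5.433417e+09) = 146627.4596

146627.4596 m/s


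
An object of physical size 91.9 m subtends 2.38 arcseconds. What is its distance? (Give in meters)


D = size / theta_rad, theta_rad = 2.38 * pi/(180*3600) = 1.154e-05, D = 7.965e+06

7.965e+06 m


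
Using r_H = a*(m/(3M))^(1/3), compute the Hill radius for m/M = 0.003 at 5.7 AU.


r_H = a * (m/3M)^(1/3) = 5.7 * (0.003/3)^(1/3) = 0.57

0.57 AU


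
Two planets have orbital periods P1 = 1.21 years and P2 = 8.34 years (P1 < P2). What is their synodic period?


1/P_syn = |1/P1 - 1/P2| = |1/1.21 - 1/8.34| => P_syn = 1.4153

1.4153 years


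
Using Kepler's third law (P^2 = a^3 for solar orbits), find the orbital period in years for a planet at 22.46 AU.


P = a^(3/2) = 22.46^1.5 = 106.4424

106.4424 years


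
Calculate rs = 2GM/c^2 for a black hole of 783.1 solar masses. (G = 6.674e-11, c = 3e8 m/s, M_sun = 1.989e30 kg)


M = 783.1 * 1.989e30 kg = 1.5575859e+33 kg. rs = 2GM/c^2 = 2 * 6.674e-11 * 1.5575859e+33 / (3e8)^2 = 2.310e+06

2.310e+06 m


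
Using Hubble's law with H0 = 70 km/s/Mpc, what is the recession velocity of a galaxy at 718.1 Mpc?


v = H0 * d = 70 * 718.1 = 50267.0

50267.0 km/s


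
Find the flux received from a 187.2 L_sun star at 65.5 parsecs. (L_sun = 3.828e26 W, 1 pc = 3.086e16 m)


F = L / (4*pi*d^2) = 7.166e+28 / (4*pi*(2.021e+18)^2) = 1.396e-09

1.396e-09 W/m^2


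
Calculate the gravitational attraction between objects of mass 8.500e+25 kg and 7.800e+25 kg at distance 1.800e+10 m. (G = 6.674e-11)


F = G*m1*m2/r^2 = 6.674e-11 * 8.500e+25 * 7.800e+25 / (1.800e+10)^2 = 6.674e-11 * 6.630e+51 / 3.240e+20 = 1.366e+21

1.366e+21 N


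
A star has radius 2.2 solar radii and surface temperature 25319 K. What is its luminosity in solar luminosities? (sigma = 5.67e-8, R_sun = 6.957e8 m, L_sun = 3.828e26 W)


R = 2.2 * 6.957e8 m = 1.53054e+09 m. L = 4*pi*R^2*sigma*T^4 = 4*pi*(1.53054e+09)^2 * 5.67e-8 * 25319^4 = 6.85912135e+29 W. L/L_sun = 6.85912135e+29 / 3.828e26 = 1791.829

1791.829 L_sun


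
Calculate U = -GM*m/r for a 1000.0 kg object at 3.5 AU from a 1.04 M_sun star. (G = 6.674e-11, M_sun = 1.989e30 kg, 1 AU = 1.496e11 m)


M = 1.04 * 1.989e30 kg = 2.06856e+30 kg; r = 3.5 AU * 1.496e11 m/AU = 5.236e+11 m. U = -GM*m/r = -(6.674e-11 * 2.06856e+30 * 1000.0) / 5.236e+11 = -2.637e+11

-2.637e+11 J


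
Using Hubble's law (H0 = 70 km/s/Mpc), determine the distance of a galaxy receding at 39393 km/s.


d = v / H0 = 39393 / 70 = 562.7571

562.7571 Mpc


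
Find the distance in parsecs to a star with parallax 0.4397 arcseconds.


d = 1/p = 1/0.4397 = 2.2743

2.2743 pc


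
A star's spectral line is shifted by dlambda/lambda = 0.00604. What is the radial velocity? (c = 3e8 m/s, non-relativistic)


v = (dlambda/lambda) * c = 0.00604 * 3e8 = 1.812e+06

1.812e+06 m/s


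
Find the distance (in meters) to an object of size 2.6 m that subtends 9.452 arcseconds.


D = size / theta_rad, theta_rad = 9.452 * pi/(180*3600) = 4.582e-05, D = 56738.0974

56738.0974 m


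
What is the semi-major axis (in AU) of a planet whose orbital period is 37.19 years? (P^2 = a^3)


a = P^(2/3) = 37.19^(2/3) = 11.1417

11.1417 AU


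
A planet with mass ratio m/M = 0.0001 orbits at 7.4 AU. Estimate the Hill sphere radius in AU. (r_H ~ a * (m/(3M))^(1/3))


r_H = a * (m/3M)^(1/3) = 7.4 * (0.0001/3)^(1/3) = 0.2382

0.2382 AU


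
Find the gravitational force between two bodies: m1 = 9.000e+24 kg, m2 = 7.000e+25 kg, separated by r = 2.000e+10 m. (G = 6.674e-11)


F = G*m1*m2/r^2 = 6.674e-11 * 9.000e+24 * 7.000e+25 / (2.000e+10)^2 = 6.674e-11 * 6.300e+50 / 4.000e+20 = 1.051e+20

1.051e+20 N


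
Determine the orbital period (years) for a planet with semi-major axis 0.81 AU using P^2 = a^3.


P = a^(3/2) = 0.81^1.5 = 0.729

0.729 years


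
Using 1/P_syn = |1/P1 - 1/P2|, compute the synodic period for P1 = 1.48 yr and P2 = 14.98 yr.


1/P_syn = |1/P1 - 1/P2| = |1/1.48 - 1/14.98| => P_syn = 1.6423

1.6423 years


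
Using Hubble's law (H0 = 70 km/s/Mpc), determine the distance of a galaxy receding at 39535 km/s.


d = v / H0 = 39535 / 70 = 564.7857

564.7857 Mpc


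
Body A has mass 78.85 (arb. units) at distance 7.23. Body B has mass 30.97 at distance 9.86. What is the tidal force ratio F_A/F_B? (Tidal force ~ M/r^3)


Ratio = (M1/r1^3) / (M2/r2^3) = (78.85/7.23^3) / (30.97/9.86^3) = 6.4577

6.4577


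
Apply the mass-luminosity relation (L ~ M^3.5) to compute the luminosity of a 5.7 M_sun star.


L/L_sun = (M/M_sun)^3.5 = 5.7^3.5 = 442.1422

442.1422 L_sun


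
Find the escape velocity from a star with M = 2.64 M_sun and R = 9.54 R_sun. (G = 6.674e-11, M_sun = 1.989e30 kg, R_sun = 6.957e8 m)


M = 2.64 * 1.989e30 kg = 5.25096e+30 kg; R = 9.54 * 6.957e8 m = 6.636978e+09 m. v_esc = sqrt(2GM/R) = sqrt(2 * 6.674e-11 * 5.25096e+30 / 6.636978e+09) = 324969.2477

324969.2477 m/s


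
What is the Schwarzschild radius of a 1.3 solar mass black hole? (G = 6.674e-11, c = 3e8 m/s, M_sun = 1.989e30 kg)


M = 1.3 * 1.989e30 kg = 2.5857e+30 kg. rs = 2GM/c^2 = 2 * 6.674e-11 * 2.5857e+30 / (3e8)^2 = 3834.8804

3834.8804 m


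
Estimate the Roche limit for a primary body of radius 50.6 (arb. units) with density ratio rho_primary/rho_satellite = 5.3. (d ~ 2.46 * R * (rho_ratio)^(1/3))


d_Roche = 2.46 * 50.6 * 5.3^(1/3) = 217.0256

217.0256


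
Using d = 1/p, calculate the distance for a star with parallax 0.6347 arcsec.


d = 1/p = 1/0.6347 = 1.5755

1.5755 pc


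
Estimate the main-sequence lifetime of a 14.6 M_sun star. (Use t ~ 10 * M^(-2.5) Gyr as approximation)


t = 10 * M^(-2.5) = 10 * 14.6^(-2.5) = 0.0123

0.0123 Gyr


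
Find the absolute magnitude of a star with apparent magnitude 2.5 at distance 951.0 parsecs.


M = m - 5*log10(d) + 5 = 2.5 - 5*log10(951.0) + 5 = -7.3909

-7.3909


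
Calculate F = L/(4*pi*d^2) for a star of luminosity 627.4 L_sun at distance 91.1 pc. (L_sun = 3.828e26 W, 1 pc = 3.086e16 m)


F = L / (4*pi*d^2) = 2.402e+29 / (4*pi*(2.811e+18)^2) = 2.418e-09

2.418e-09 W/m^2


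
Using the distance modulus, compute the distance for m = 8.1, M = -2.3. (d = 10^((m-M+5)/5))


d = 10^((m - M + 5)/5) = 10^((8.1 - -2.3 + 5)/5) = 1202.2644

1202.2644 pc


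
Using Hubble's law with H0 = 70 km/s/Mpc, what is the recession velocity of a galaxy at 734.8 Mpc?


v = H0 * d = 70 * 734.8 = 51436.0

51436.0 km/s


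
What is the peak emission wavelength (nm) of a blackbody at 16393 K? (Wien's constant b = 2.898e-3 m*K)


lam_max = b / T = 2.898e-3 / 16393 = 1.768e-07 m = 176.7828 nm

176.7828 nm


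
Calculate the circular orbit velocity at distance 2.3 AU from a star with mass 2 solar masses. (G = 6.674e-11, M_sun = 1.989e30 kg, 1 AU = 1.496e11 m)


v = sqrt(GM/r) = sqrt(6.674e-11 * 3.978e+30 / 3.441e+11) = 27777.6675

27777.6675 m/s


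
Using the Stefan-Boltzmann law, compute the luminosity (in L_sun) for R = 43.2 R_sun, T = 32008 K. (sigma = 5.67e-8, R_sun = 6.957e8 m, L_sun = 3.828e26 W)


R = 43.2 * 6.957e8 m = 3.005424e+10 m. L = 4*pi*R^2*sigma*T^4 = 4*pi*(3.005424e+10)^2 * 5.67e-8 * 32008^4 = 6.755205679e+32 W. L/L_sun = 6.755205679e+32 / 3.828e26 = 1.765e+06

1.765e+06 L_sun


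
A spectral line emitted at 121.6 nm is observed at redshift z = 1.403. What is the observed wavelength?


lam_obs = lam_emit * (1 + z) = 121.6 * (1 + 1.403) = 292.2048

292.2048 nm


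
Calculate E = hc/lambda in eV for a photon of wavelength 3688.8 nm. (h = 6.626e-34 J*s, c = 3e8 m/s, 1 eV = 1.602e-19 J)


E = hc/lambda = 6.626e-34 * 3e8 / 3.689e-06 = 5.389e-20 J = 0.3364 eV

0.3364 eV


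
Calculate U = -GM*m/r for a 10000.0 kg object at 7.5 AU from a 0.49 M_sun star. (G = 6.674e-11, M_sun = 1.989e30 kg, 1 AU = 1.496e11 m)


M = 0.49 * 1.989e30 kg = 9.7461e+29 kg; r = 7.5 AU * 1.496e11 m/AU = 1.122e+12 m. U = -GM*m/r = -(6.674e-11 * 9.7461e+29 * 10000.0) / 1.122e+12 = -5.797e+11

-5.797e+11 J


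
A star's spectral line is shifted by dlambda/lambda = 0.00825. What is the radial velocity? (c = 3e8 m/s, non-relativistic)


v = (dlambda/lambda) * c = 0.00825 * 3e8 = 2.475e+06

2.475e+06 m/s


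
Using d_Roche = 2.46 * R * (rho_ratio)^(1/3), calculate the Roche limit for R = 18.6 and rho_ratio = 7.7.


d_Roche = 2.46 * 18.6 * 7.7^(1/3) = 90.3535

90.3535


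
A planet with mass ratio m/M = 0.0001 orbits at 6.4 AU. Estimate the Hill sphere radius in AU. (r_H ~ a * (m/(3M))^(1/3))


r_H = a * (m/3M)^(1/3) = 6.4 * (0.0001/3)^(1/3) = 0.206

0.206 AU


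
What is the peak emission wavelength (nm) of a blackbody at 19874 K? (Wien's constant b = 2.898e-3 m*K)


lam_max = b / T = 2.898e-3 / 19874 = 1.458e-07 m = 145.8187 nm

145.8187 nm


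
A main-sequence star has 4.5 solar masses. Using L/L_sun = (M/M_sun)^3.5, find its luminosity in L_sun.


L/L_sun = (M/M_sun)^3.5 = 4.5^3.5 = 193.3053

193.3053 L_sun


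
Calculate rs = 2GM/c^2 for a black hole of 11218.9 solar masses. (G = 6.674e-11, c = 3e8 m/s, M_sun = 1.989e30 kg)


M = 11218.9 * 1.989e30 kg = 2.23143921e+34 kg. rs = 2GM/c^2 = 2 * 6.674e-11 * 2.23143921e+34 / (3e8)^2 = 3.309e+07

3.309e+07 m


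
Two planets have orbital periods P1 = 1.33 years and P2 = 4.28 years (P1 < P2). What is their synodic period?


1/P_syn = |1/P1 - 1/P2| = |1/1.33 - 1/4.28| => P_syn = 1.9296

1.9296 years


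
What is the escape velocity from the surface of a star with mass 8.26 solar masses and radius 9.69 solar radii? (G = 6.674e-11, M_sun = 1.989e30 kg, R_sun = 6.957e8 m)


M = 8.26 * 1.989e30 kg = 1.642914e+31 kg; R = 9.69 * 6.957e8 m = 6.741333e+09 m. v_esc = sqrt(2GM/R) = sqrt(2 * 6.674e-11 * 1.642914e+31 / 6.741333e+09) = 570351.5472

570351.5472 m/s


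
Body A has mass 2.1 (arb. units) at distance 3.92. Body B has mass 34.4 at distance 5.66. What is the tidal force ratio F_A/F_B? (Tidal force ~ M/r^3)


Ratio = (M1/r1^3) / (M2/r2^3) = (2.1/3.92^3) / (34.4/5.66^3) = 0.1838

0.1838


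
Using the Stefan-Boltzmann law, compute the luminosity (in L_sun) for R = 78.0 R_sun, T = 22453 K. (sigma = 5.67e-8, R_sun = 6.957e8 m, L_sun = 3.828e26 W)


R = 78.0 * 6.957e8 m = 5.42646e+10 m. L = 4*pi*R^2*sigma*T^4 = 4*pi*(5.42646e+10)^2 * 5.67e-8 * 22453^4 = 5.332411305e+32 W. L/L_sun = 5.332411305e+32 / 3.828e26 = 1.393e+06

1.393e+06 L_sun


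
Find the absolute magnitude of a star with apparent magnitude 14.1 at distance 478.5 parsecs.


M = m - 5*log10(d) + 5 = 14.1 - 5*log10(478.5) + 5 = 5.7006

5.7006


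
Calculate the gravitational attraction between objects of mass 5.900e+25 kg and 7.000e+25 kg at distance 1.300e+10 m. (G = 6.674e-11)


F = G*m1*m2/r^2 = 6.674e-11 * 5.900e+25 * 7.000e+25 / (1.300e+10)^2 = 6.674e-11 * 4.130e+51 / 1.690e+20 = 1.631e+21

1.631e+21 N


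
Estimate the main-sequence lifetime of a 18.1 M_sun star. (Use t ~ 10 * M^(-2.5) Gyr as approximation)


t = 10 * M^(-2.5) = 10 * 18.1^(-2.5) = 0.0072

0.0072 Gyr


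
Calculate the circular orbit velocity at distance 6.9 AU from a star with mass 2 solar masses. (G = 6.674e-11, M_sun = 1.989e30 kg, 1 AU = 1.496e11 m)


v = sqrt(GM/r) = sqrt(6.674e-11 * 3.978e+30 / 1.032e+12) = 16037.4438

16037.4438 m/s


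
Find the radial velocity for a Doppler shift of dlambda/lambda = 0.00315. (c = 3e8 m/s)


v = (dlambda/lambda) * c = 0.00315 * 3e8 = 945000.0

945000.0 m/s


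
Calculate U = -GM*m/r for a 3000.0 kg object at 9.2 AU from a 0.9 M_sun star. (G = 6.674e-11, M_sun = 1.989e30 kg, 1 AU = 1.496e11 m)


M = 0.9 * 1.989e30 kg = 1.7901e+30 kg; r = 9.2 AU * 1.496e11 m/AU = 1.37632e+12 m. U = -GM*m/r = -(6.674e-11 * 1.7901e+30 * 3000.0) / 1.37632e+12 = -2.604e+11

-2.604e+11 J


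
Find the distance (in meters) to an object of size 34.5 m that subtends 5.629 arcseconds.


D = size / theta_rad, theta_rad = 5.629 * pi/(180*3600) = 2.729e-05, D = 1.264e+06

1.264e+06 m


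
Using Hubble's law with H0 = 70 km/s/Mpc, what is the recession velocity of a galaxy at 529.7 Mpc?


v = H0 * d = 70 * 529.7 = 37079.0

37079.0 km/s


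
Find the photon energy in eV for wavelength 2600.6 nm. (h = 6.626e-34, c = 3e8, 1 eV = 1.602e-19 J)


E = hc/lambda = 6.626e-34 * 3e8 / 2.601e-06 = 7.644e-20 J = 0.4771 eV

0.4771 eV


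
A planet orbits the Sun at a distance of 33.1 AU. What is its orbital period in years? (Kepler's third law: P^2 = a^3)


P = a^(3/2) = 33.1^1.5 = 190.4329

190.4329 years


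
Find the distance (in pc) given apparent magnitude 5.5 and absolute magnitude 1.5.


d = 10^((m - M + 5)/5) = 10^((5.5 - 1.5 + 5)/5) = 63.0957

63.0957 pc


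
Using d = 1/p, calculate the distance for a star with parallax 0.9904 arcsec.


d = 1/p = 1/0.9904 = 1.0097

1.0097 pc


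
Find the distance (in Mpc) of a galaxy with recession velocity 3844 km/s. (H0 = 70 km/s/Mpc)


d = v / H0 = 3844 / 70 = 54.9143

54.9143 Mpc


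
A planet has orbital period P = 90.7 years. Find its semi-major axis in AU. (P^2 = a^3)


a = P^(2/3) = 90.7^(2/3) = 20.187

20.187 AU


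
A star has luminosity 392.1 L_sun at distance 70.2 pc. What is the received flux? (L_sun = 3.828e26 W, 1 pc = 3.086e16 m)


F = L / (4*pi*d^2) = 1.501e+29 / (4*pi*(2.166e+18)^2) = 2.545e-09

2.545e-09 W/m^2


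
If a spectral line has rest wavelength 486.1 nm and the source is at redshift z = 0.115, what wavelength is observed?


lam_obs = lam_emit * (1 + z) = 486.1 * (1 + 0.115) = 542.0015

542.0015 nm


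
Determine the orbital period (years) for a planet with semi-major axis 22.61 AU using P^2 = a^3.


P = a^(3/2) = 22.61^1.5 = 107.5105

107.5105 years


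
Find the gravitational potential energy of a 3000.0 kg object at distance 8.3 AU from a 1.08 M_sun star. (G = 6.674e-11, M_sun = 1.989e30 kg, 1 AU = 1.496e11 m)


M = 1.08 * 1.989e30 kg = 2.14812e+30 kg; r = 8.3 AU * 1.496e11 m/AU = 1.24168e+12 m. U = -GM*m/r = -(6.674e-11 * 2.14812e+30 * 3000.0) / 1.24168e+12 = -3.464e+11

-3.464e+11 J


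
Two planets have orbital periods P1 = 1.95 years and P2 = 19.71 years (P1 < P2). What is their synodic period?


1/P_syn = |1/P1 - 1/P2| = |1/1.95 - 1/19.71| => P_syn = 2.1641

2.1641 years


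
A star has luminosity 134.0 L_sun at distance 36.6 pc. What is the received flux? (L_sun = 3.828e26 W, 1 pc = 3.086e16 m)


F = L / (4*pi*d^2) = 5.130e+28 / (4*pi*(1.129e+18)^2) = 3.200e-09

3.200e-09 W/m^2


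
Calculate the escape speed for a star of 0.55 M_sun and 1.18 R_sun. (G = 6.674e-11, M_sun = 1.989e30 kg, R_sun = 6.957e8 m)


M = 0.55 * 1.989e30 kg = 1.09395e+30 kg; R = 1.18 * 6.957e8 m = 8.20926e+08 m. v_esc = sqrt(2GM/R) = sqrt(2 * 6.674e-11 * 1.09395e+30 / 8.20926e+08) = 421749.7463

421749.7463 m/s


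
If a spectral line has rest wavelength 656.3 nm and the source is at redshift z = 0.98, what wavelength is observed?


lam_obs = lam_emit * (1 + z) = 656.3 * (1 + 0.98) = 1299.474

1299.474 nm


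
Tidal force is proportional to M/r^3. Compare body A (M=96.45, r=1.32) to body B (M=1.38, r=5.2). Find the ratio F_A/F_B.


Ratio = (M1/r1^3) / (M2/r2^3) = (96.45/1.32^3) / (1.38/5.2^3) = 4272.7884

4272.7884


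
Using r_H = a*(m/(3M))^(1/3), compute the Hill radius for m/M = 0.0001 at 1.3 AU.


r_H = a * (m/3M)^(1/3) = 1.3 * (0.0001/3)^(1/3) = 0.0418

0.0418 AU


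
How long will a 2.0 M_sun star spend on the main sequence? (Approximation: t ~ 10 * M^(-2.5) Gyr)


t = 10 * M^(-2.5) = 10 * 2.0^(-2.5) = 1.7678

1.7678 Gyr


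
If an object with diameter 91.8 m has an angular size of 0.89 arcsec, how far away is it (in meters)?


D = size / theta_rad, theta_rad = 0.89 * pi/(180*3600) = 4.315e-06, D = 2.128e+07

2.128e+07 m


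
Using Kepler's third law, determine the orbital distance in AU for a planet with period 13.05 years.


a = P^(2/3) = 13.05^(2/3) = 5.5429

5.5429 AU


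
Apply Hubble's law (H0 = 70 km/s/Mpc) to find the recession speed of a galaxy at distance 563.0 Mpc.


v = H0 * d = 70 * 563.0 = 39410.0

39410.0 km/s


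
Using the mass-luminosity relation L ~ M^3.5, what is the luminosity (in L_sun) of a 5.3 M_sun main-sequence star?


L/L_sun = (M/M_sun)^3.5 = 5.3^3.5 = 342.7406

342.7406 L_sun


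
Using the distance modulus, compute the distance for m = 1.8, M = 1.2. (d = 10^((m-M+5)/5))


d = 10^((m - M + 5)/5) = 10^((1.8 - 1.2 + 5)/5) = 13.1826

13.1826 pc


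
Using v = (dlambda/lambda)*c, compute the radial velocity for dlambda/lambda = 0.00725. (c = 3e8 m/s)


v = (dlambda/lambda) * c = 0.00725 * 3e8 = 2.175e+06

2.175e+06 m/s


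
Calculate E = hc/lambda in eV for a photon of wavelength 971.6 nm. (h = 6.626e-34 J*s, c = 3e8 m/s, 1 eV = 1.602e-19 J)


E = hc/lambda = 6.626e-34 * 3e8 / 9.716e-07 = 2.046e-19 J = 1.2771 eV

1.2771 eV


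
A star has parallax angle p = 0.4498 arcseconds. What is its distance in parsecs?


d = 1/p = 1/0.4498 = 2.2232

2.2232 pc


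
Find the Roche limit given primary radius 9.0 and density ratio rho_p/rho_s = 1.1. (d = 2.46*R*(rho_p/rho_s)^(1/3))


d_Roche = 2.46 * 9.0 * 1.1^(1/3) = 22.8547

22.8547


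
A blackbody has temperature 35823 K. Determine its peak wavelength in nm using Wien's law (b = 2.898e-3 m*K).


lam_max = b / T = 2.898e-3 / 35823 = 8.090e-08 m = 80.8977 nm

80.8977 nm


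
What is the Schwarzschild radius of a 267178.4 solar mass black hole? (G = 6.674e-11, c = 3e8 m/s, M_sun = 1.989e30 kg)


M = 267178.4 * 1.989e30 kg = 5.314178376e+35 kg. rs = 2GM/c^2 = 2 * 6.674e-11 * 5.314178376e+35 / (3e8)^2 = 7.882e+08

7.882e+08 m


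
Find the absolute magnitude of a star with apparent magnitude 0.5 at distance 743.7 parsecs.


M = m - 5*log10(d) + 5 = 0.5 - 5*log10(743.7) + 5 = -8.857

-8.857


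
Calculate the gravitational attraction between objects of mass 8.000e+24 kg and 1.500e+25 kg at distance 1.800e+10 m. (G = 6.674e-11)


F = G*m1*m2/r^2 = 6.674e-11 * 8.000e+24 * 1.500e+25 / (1.800e+10)^2 = 6.674e-11 * 1.200e+50 / 3.240e+20 = 2.472e+19

2.472e+19 N


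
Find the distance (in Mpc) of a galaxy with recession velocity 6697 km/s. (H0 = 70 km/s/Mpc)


d = v / H0 = 6697 / 70 = 95.6714

95.6714 Mpc


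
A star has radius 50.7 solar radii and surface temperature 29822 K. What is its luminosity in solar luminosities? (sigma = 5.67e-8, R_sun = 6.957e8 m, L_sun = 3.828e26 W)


R = 50.7 * 6.957e8 m = 3.527199e+10 m. L = 4*pi*R^2*sigma*T^4 = 4*pi*(3.527199e+10)^2 * 5.67e-8 * 29822^4 = 7.011321983e+32 W. L/L_sun = 7.011321983e+32 / 3.828e26 = 1.832e+06

1.832e+06 L_sun


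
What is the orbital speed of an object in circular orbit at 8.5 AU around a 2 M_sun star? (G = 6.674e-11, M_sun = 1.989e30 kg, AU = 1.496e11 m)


v = sqrt(GM/r) = sqrt(6.674e-11 * 3.978e+30 / 1.272e+12) = 14449.4139

14449.4139 m/s


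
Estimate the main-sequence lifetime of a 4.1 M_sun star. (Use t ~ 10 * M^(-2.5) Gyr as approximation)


t = 10 * M^(-2.5) = 10 * 4.1^(-2.5) = 0.2938

0.2938 Gyr


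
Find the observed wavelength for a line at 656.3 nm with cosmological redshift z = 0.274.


lam_obs = lam_emit * (1 + z) = 656.3 * (1 + 0.274) = 836.1262

836.1262 nm


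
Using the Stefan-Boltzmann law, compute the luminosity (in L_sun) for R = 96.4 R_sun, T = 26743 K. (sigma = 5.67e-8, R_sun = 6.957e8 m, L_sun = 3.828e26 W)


R = 96.4 * 6.957e8 m = 6.706548e+10 m. L = 4*pi*R^2*sigma*T^4 = 4*pi*(6.706548e+10)^2 * 5.67e-8 * 26743^4 = 1.639198299e+33 W. L/L_sun = 1.639198299e+33 / 3.828e26 = 4.282e+06

4.282e+06 L_sun


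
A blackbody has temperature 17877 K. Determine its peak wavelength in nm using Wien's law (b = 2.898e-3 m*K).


lam_max = b / T = 2.898e-3 / 17877 = 1.621e-07 m = 162.1077 nm

162.1077 nm


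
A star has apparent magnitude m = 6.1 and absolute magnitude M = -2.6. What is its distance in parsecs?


d = 10^((m - M + 5)/5) = 10^((6.1 - -2.6 + 5)/5) = 549.5409

549.5409 pc


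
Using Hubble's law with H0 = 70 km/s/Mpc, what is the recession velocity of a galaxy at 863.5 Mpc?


v = H0 * d = 70 * 863.5 = 60445.0

60445.0 km/s


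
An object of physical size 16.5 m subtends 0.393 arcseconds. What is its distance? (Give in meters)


D = size / theta_rad, theta_rad = 0.393 * pi/(180*3600) = 1.905e-06, D = 8.660e+06

8.660e+06 m


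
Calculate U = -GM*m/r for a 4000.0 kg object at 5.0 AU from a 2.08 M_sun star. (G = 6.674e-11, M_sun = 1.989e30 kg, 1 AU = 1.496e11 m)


M = 2.08 * 1.989e30 kg = 4.13712e+30 kg; r = 5.0 AU * 1.496e11 m/AU = 7.48e+11 m. U = -GM*m/r = -(6.674e-11 * 4.13712e+30 * 4000.0) / 7.48e+11 = -1.477e+12

-1.477e+12 J


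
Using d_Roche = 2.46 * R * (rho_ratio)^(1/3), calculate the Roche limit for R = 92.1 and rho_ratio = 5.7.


d_Roche = 2.46 * 92.1 * 5.7^(1/3) = 404.7185

404.7185


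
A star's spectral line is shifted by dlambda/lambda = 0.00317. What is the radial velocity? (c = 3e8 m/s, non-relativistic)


v = (dlambda/lambda) * c = 0.00317 * 3e8 = 951000.0

951000.0 m/s


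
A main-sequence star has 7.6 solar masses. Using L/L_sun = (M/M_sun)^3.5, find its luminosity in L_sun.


L/L_sun = (M/M_sun)^3.5 = 7.6^3.5 = 1210.1733

1210.1733 L_sun


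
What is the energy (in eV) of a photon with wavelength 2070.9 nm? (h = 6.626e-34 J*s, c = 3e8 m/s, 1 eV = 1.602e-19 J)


E = hc/lambda = 6.626e-34 * 3e8 / 2.071e-06 = 9.599e-20 J = 0.5992 eV

0.5992 eV


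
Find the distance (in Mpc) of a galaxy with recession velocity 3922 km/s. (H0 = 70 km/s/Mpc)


d = v / H0 = 3922 / 70 = 56.0286

56.0286 Mpc


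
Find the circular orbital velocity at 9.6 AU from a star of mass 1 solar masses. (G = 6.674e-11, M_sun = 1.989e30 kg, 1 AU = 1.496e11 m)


v = sqrt(GM/r) = sqrt(6.674e-11 * 1.989e+30 / 1.436e+12) = 9614.1098

9614.1098 m/s


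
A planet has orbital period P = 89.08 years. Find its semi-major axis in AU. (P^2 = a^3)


a = P^(2/3) = 89.08^(2/3) = 19.9459

19.9459 AU


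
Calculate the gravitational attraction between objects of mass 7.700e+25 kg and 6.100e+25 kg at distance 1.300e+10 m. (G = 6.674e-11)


F = G*m1*m2/r^2 = 6.674e-11 * 7.700e+25 * 6.100e+25 / (1.300e+10)^2 = 6.674e-11 * 4.697e+51 / 1.690e+20 = 1.855e+21

1.855e+21 N


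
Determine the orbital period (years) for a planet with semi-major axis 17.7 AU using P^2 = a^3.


P = a^(3/2) = 17.7^1.5 = 74.4663

74.4663 years


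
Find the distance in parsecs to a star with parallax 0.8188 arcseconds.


d = 1/p = 1/0.8188 = 1.2213

1.2213 pc


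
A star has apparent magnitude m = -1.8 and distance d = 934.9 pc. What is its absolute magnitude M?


M = m - 5*log10(d) + 5 = -1.8 - 5*log10(934.9) + 5 = -11.6538

-11.6538


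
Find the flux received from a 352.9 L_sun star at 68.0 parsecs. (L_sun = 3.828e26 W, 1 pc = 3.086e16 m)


F = L / (4*pi*d^2) = 1.351e+29 / (4*pi*(2.098e+18)^2) = 2.441e-09

2.441e-09 W/m^2


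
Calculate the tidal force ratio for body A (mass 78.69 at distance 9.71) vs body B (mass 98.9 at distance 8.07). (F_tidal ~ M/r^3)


Ratio = (M1/r1^3) / (M2/r2^3) = (78.69/9.71^3) / (98.9/8.07^3) = 0.4568

0.4568


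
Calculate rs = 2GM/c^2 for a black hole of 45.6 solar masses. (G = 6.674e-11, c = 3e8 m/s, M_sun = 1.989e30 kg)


M = 45.6 * 1.989e30 kg = 9.06984e+31 kg. rs = 2GM/c^2 = 2 * 6.674e-11 * 9.06984e+31 / (3e8)^2 = 134515.8048

134515.8048 m


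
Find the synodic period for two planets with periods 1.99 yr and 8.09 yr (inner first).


1/P_syn = |1/P1 - 1/P2| = |1/1.99 - 1/8.09| => P_syn = 2.6392

2.6392 years


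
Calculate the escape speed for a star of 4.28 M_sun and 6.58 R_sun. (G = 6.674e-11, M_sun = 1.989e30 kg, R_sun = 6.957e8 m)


M = 4.28 * 1.989e30 kg = 8.51292e+30 kg; R = 6.58 * 6.957e8 m = 4.577706e+09 m. v_esc = sqrt(2GM/R) = sqrt(2 * 6.674e-11 * 8.51292e+30 / 4.577706e+09) = 498222.6032

498222.6032 m/s


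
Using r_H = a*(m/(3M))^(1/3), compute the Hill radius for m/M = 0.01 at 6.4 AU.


r_H = a * (m/3M)^(1/3) = 6.4 * (0.01/3)^(1/3) = 0.956

0.956 AU


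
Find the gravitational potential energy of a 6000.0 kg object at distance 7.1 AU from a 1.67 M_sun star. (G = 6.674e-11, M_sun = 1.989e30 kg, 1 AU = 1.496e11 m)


M = 1.67 * 1.989e30 kg = 3.32163e+30 kg; r = 7.1 AU * 1.496e11 m/AU = 1.06216e+12 m. U = -GM*m/r = -(6.674e-11 * 3.32163e+30 * 6000.0) / 1.06216e+12 = -1.252e+12

-1.252e+12 J


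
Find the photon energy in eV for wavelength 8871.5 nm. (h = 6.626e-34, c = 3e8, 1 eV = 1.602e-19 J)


E = hc/lambda = 6.626e-34 * 3e8 / 8.872e-06 = 2.241e-20 J = 0.1399 eV

0.1399 eV


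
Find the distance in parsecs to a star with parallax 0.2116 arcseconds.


d = 1/p = 1/0.2116 = 4.7259

4.7259 pc


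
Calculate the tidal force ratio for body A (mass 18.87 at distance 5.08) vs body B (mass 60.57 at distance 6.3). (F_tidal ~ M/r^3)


Ratio = (M1/r1^3) / (M2/r2^3) = (18.87/5.08^3) / (60.57/6.3^3) = 0.5942

0.5942


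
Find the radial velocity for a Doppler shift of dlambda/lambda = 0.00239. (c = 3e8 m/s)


v = (dlambda/lambda) * c = 0.00239 * 3e8 = 717000.0

717000.0 m/s


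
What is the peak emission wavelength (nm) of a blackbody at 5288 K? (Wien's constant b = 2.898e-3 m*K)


lam_max = b / T = 2.898e-3 / 5288 = 5.480e-07 m = 548.0333 nm

548.0333 nm


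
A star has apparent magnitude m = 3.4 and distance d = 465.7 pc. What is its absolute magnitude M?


M = m - 5*log10(d) + 5 = 3.4 - 5*log10(465.7) + 5 = -4.9405

-4.9405


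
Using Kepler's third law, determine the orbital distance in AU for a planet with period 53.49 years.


a = P^(2/3) = 53.49^(2/3) = 14.1965

14.1965 AU


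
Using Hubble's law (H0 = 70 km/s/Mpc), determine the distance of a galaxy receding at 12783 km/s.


d = v / H0 = 12783 / 70 = 182.6143

182.6143 Mpc


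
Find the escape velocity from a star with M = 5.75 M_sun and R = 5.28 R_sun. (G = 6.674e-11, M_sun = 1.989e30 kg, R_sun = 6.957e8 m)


M = 5.75 * 1.989e30 kg = 1.143675e+31 kg; R = 5.28 * 6.957e8 m = 3.673296e+09 m. v_esc = sqrt(2GM/R) = sqrt(2 * 6.674e-11 * 1.143675e+31 / 3.673296e+09) = 644661.0778

644661.0778 m/s


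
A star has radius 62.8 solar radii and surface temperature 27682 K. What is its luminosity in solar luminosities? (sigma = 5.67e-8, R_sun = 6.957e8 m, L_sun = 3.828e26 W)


R = 62.8 * 6.957e8 m = 4.368996e+10 m. L = 4*pi*R^2*sigma*T^4 = 4*pi*(4.368996e+10)^2 * 5.67e-8 * 27682^4 = 7.986308352e+32 W. L/L_sun = 7.986308352e+32 / 3.828e26 = 2.086e+06

2.086e+06 L_sun


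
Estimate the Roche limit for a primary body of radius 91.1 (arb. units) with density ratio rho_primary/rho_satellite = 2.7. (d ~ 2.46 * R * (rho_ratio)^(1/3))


d_Roche = 2.46 * 91.1 * 2.7^(1/3) = 312.0624

312.0624


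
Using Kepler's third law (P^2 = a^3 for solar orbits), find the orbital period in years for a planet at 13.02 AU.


P = a^(3/2) = 13.02^1.5 = 46.9804

46.9804 years


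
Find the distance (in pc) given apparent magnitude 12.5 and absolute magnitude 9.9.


d = 10^((m - M + 5)/5) = 10^((12.5 - 9.9 + 5)/5) = 33.1131

33.1131 pc


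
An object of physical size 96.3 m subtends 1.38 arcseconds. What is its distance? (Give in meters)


D = size / theta_rad, theta_rad = 1.38 * pi/(180*3600) = 6.690e-06, D = 1.439e+07

1.439e+07 m


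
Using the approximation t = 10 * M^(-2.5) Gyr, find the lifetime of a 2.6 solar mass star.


t = 10 * M^(-2.5) = 10 * 2.6^(-2.5) = 0.9174

0.9174 Gyr


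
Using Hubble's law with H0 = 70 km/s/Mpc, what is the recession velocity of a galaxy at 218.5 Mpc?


v = H0 * d = 70 * 218.5 = 15295.0

15295.0 km/s


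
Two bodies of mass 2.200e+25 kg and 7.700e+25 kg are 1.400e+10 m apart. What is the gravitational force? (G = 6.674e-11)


F = G*m1*m2/r^2 = 6.674e-11 * 2.200e+25 * 7.700e+25 / (1.400e+10)^2 = 6.674e-11 * 1.694e+51 / 1.960e+20 = 5.768e+20

5.768e+20 N


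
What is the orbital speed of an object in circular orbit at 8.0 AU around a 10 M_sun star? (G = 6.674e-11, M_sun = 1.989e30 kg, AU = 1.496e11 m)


v = sqrt(GM/r) = sqrt(6.674e-11 * 1.989e+31 / 1.197e+12) = 33304.2534

33304.2534 m/s


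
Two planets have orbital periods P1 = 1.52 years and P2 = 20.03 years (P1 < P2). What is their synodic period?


1/P_syn = |1/P1 - 1/P2| = |1/1.52 - 1/20.03| => P_syn = 1.6448

1.6448 years


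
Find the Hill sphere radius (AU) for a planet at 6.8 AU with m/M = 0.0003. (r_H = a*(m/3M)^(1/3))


r_H = a * (m/3M)^(1/3) = 6.8 * (0.0003/3)^(1/3) = 0.3156

0.3156 AU


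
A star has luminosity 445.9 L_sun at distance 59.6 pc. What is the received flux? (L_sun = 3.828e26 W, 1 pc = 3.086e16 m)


F = L / (4*pi*d^2) = 1.707e+29 / (4*pi*(1.839e+18)^2) = 4.015e-09

4.015e-09 W/m^2


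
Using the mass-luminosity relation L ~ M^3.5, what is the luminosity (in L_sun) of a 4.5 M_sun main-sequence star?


L/L_sun = (M/M_sun)^3.5 = 4.5^3.5 = 193.3053

193.3053 L_sun


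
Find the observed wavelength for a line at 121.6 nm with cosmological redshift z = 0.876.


lam_obs = lam_emit * (1 + z) = 121.6 * (1 + 0.876) = 228.1216

228.1216 nm


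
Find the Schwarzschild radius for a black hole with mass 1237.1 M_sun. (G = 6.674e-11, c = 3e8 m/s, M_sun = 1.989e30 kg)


M = 1237.1 * 1.989e30 kg = 2.4605919e+33 kg. rs = 2GM/c^2 = 2 * 6.674e-11 * 2.4605919e+33 / (3e8)^2 = 3.649e+06

3.649e+06 m


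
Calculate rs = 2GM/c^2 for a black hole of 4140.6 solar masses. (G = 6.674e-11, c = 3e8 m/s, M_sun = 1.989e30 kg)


M = 4140.6 * 1.989e30 kg = 8.2356534e+33 kg. rs = 2GM/c^2 = 2 * 6.674e-11 * 8.2356534e+33 / (3e8)^2 = 1.221e+07

1.221e+07 m


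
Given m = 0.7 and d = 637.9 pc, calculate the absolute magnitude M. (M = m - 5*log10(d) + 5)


M = m - 5*log10(d) + 5 = 0.7 - 5*log10(637.9) + 5 = -8.3238

-8.3238


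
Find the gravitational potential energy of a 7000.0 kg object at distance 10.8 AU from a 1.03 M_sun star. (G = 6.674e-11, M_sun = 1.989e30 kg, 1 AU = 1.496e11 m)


M = 1.03 * 1.989e30 kg = 2.04867e+30 kg; r = 10.8 AU * 1.496e11 m/AU = 1.61568e+12 m. U = -GM*m/r = -(6.674e-11 * 2.04867e+30 * 7000.0) / 1.61568e+12 = -5.924e+11

-5.924e+11 J


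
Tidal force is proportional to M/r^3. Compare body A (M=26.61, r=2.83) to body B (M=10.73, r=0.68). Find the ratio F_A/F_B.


Ratio = (M1/r1^3) / (M2/r2^3) = (26.61/2.83^3) / (10.73/0.68^3) = 0.0344

0.0344


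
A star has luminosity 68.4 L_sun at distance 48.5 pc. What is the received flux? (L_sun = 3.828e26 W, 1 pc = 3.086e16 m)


F = L / (4*pi*d^2) = 2.618e+28 / (4*pi*(1.497e+18)^2) = 9.301e-10

9.301e-10 W/m^2


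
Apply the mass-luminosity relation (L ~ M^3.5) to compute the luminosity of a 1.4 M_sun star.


L/L_sun = (M/M_sun)^3.5 = 1.4^3.5 = 3.2467

3.2467 L_sun


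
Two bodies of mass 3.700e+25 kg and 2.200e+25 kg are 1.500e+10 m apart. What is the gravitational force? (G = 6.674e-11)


F = G*m1*m2/r^2 = 6.674e-11 * 3.700e+25 * 2.200e+25 / (1.500e+10)^2 = 6.674e-11 * 8.140e+50 / 2.250e+20 = 2.415e+20

2.415e+20 N


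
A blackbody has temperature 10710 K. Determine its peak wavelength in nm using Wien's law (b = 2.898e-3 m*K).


lam_max = b / T = 2.898e-3 / 10710 = 2.706e-07 m = 270.5882 nm

270.5882 nm


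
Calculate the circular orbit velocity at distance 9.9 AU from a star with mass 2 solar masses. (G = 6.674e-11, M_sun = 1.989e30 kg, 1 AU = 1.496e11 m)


v = sqrt(GM/r) = sqrt(6.674e-11 * 3.978e+30 / 1.481e+12) = 13388.8136

13388.8136 m/s


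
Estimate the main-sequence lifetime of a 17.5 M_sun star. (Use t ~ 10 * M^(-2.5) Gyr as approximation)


t = 10 * M^(-2.5) = 10 * 17.5^(-2.5) = 0.0078

0.0078 Gyr


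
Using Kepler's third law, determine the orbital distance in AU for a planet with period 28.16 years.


a = P^(2/3) = 28.16^(2/3) = 9.256

9.256 AU


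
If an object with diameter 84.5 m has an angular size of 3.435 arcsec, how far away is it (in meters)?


D = size / theta_rad, theta_rad = 3.435 * pi/(180*3600) = 1.665e-05, D = 5.074e+06

5.074e+06 m


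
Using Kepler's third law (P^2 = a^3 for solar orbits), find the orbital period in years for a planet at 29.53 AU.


P = a^(3/2) = 29.53^1.5 = 160.4705

160.4705 years
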